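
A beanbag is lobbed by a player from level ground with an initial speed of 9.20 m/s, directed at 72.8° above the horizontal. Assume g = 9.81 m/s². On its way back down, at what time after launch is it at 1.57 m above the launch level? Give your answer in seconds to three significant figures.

1.59 s

Components: vₓ = 9.200 cos 72.8° = 2.721 m/s, v_y0 = 9.200 sin 72.8° = 8.789 m/s.
Height y(t) = 8.789 t − 4.905 t² = 1.57 gives 4.905 t² − 8.789 t + 1.57 = 0.
Quadratic formula: t = (8.789 ± √46.435) / 9.81 = (8.789 ± 6.814) / 9.81 → t = 0.2012 s or 1.591 s.
The descending-branch root is 1.591 s.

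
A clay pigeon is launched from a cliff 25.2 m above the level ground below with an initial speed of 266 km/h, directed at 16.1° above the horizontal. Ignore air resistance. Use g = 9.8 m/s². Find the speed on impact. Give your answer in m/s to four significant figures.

Convert: 266 km/h = 266/3.6 = 73.89 m/s.
Horizontal component vₓ = 73.89 cos 16.1° = 70.99 m/s; vertical v_y0 = 73.89 sin 16.1° = 20.49 m/s.
The projectile lands when y = 25.2 + (20.49) t − ½·9.80·t² = 0. Positive root: t = (20.49 + √(20.49² + 2·9.80·25.2)) / 9.80 = (20.49 + 30.23) / 9.80 = 5.175 s.
Vertical velocity at impact: v_y = v_y0 − g t = 20.49 − 9.80 × 5.175 = −30.23 m/s.
Speed: |v| = √(vₓ² + v_y²) = √(70.99² + 30.23²) = 77.16 m/s.

77.16 m/s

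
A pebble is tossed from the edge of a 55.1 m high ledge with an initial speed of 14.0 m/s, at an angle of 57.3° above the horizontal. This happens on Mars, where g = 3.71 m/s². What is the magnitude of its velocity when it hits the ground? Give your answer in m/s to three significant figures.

24.6 m/s

Resolve: vₓ = 14.00 cos 57.3° = 7.563 m/s and v_y0 = 14.00 sin 57.3° = 11.78 m/s.
The projectile lands when y = 55.1 + (11.78) t − ½·3.71·t² = 0. Positive root: t = (11.78 + √(11.78² + 2·3.71·55.1)) / 3.71 = (11.78 + 23.40) / 3.71 = 9.483 s.
Vertical velocity at impact: v_y = v_y0 − g t = 11.78 − 3.71 × 9.483 = −23.40 m/s.
Speed: |v| = √(vₓ² + v_y²) = √(7.563² + 23.40²) = 24.59 m/s.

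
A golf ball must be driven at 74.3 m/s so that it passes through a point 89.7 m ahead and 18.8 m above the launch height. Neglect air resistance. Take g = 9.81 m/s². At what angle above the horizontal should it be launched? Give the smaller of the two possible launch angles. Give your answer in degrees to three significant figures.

16.5°

Trajectory: y = x tanθ − g x² (1 + tan²θ)/(2v₀²). With x = 89.7, y = 18.8, v₀ = 74.3, g = 9.81:
7.149 tan²θ − 89.7 tanθ + (25.95) = 0.
tanθ = [89.7 ± √(89.7² − 4 × 7.149 × (25.95))] / (2 × 7.149) = (89.7 ± 85.46) / 14.30, giving tanθ = 0.2963 or 12.25.
θ = 16.50° or 85.33°; the smaller is 16.50°.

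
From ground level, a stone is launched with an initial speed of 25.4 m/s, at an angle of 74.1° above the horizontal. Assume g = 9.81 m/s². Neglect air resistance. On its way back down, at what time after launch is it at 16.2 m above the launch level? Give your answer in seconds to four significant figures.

vₓ = 25.40 cos 74.1° = 6.959 m/s; v_y0 = 25.40 sin 74.1° = 24.43 m/s.
Require v_y0 t − ½ g t² = 16.2, i.e. 4.905 t² − 24.43 t + 16.2 = 0.
Quadratic formula: t = (24.43 ± √278.89) / 9.81 = (24.43 ± 16.70) / 9.81 → t = 0.7878 s or 4.192 s.
The descending-branch root is 4.192 s.

4.192 s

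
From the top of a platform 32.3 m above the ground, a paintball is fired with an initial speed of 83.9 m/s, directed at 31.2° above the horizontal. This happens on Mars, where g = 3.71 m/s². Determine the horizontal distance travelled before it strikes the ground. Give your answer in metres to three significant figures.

Resolve: vₓ = 83.90 cos 31.2° = 71.77 m/s and v_y0 = 83.90 sin 31.2° = 43.46 m/s.
With up positive and y = 0 at the ground: y(t) = 32.3 + (43.46) t − 1.855 t². Setting y = 0 and taking the positive root: t = [43.46 + √(43.46² + 2·3.71·32.3)] / 3.71 = (43.46 + 46.14) / 3.71 = 24.15 s.
Horizontal distance: R = vₓ t = 71.77 × 24.15 = 1733 m.

1730 m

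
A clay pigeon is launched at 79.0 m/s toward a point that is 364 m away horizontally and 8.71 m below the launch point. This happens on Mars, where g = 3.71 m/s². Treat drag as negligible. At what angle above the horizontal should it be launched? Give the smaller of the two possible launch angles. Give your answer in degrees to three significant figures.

Trajectory: y = x tanθ − g x² (1 + tan²θ)/(2v₀²). With x = 364, y = −8.71, v₀ = 79.0, g = 3.71:
39.38 tan²θ − 364 tanθ + (30.67) = 0.
tanθ = [364 ± √(364² − 4 × 39.38 × (30.67))] / (2 × 39.38) = (364 ± 357.3) / 78.76, giving tanθ = 0.08504 or 9.158.
θ = 4.861° or 83.77°; the smaller is 4.861°.

4.86°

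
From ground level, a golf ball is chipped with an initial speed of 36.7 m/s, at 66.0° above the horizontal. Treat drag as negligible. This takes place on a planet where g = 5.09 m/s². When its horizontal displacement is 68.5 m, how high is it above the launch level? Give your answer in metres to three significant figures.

100 m

Components: vₓ = 36.70 cos 66.0° = 14.93 m/s, v_y0 = 36.70 sin 66.0° = 33.53 m/s.
x = vₓ t ⇒ t = 68.5/14.93 = 4.589 s.
Height: y = v_y0 t − ½ g t² = 33.53 × 4.589 − 2.545 × 4.589² = 153.9 − 53.59 = 100.3 m.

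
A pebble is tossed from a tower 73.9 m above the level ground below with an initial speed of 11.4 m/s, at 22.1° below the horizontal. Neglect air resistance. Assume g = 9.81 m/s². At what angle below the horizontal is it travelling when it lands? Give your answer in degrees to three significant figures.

Resolve: vₓ = 11.40 cos 22.1° = 10.56 m/s and v_y0 = −4.289 m/s (downward).
Vertical motion (up positive, ground at y = 0): 4.905 t² − (−4.289) t − 73.9 = 0, so t = (−4.289 + √(4.289² + 2·9.81·73.9)) / 9.81 = (−4.289 + 38.32) / 9.81 = 3.469 s.
At impact: v_y = v_y0 − g t = −38.32 m/s; vₓ = 10.56 m/s.
Angle below horizontal: arctan(|v_y|/vₓ) = arctan(38.32/10.56) = 74.59°.

74.6°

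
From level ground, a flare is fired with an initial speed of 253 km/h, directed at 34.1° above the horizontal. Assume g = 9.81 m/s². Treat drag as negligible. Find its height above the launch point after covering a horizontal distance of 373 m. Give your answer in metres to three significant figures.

51.0 m

Convert: 253 km/h = 253/3.6 = 70.28 m/s.
Resolve: vₓ = 70.28 cos 34.1° = 58.19 m/s and v_y0 = 70.28 sin 34.1° = 39.40 m/s.
x = vₓ t ⇒ t = 373/58.19 = 6.410 s.
Height: y = v_y0 t − ½ g t² = 39.40 × 6.410 − 4.905 × 6.410² = 252.5 − 201.5 = 51.03 m.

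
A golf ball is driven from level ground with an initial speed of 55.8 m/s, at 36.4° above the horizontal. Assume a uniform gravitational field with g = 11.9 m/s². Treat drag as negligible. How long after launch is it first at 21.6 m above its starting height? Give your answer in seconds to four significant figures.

0.7546 s

Resolve: vₓ = 55.80 cos 36.4° = 44.91 m/s and v_y0 = 55.80 sin 36.4° = 33.11 m/s.
Require v_y0 t − ½ g t² = 21.6, i.e. 5.950 t² − 33.11 t + 21.6 = 0.
t = [33.11 ± √(33.11² − 2·11.9·21.6)] / 11.9 = (33.11 ± 24.13) / 11.9, so t = 0.7546 s or t = 4.811 s.
The first (ascending) time is 0.7546 s.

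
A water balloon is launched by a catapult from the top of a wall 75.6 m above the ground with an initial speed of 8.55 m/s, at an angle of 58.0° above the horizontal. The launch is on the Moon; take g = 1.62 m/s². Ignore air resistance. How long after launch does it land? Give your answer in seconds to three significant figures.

Resolve: vₓ = 8.550 cos 58.0° = 4.531 m/s and v_y0 = 8.550 sin 58.0° = 7.251 m/s.
Vertical motion (up positive, ground at y = 0): 0.8100 t² − (7.251) t − 75.6 = 0, so t = (7.251 + √(7.251² + 2·1.62·75.6)) / 1.62 = (7.251 + 17.25) / 1.62 = 15.12 s.

15.1 s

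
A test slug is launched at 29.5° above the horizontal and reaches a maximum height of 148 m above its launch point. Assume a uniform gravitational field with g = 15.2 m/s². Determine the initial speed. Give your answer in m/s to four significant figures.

At the peak v_y = 0, so v_y0 = √(2gH) = √(2 × 15.2 × 148) = 67.08 m/s.
v_y0 = v₀ sin θ ⇒ v₀ = 67.08 / sin 29.5° = 136.2 m/s.

136.2 m/s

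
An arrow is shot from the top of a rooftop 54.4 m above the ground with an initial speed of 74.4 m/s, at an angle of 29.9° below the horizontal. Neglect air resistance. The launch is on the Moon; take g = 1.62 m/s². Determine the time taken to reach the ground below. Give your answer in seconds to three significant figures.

Horizontal component vₓ = 74.40 cos 29.9° = 64.50 m/s; vertical v_y0 = −37.09 m/s (downward).
With up positive and y = 0 at the ground: y(t) = 54.4 + (−37.09) t − 0.8100 t². Setting y = 0 and taking the positive root: t = [−37.09 + √(37.09² + 2·1.62·54.4)] / 1.62 = (−37.09 + 39.39) / 1.62 = 1.423 s.

1.42 s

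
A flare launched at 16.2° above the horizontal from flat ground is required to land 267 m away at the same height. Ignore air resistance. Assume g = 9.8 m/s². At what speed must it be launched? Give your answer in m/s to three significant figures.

69.9 m/s

From R = (v₀² / g) sin 2θ: v₀ = √(gR / sin 2θ).
v₀ = √(9.80 × 267 / sin 32.40°) = √(2617 / 0.5358) = √4883.3 = 69.88 m/s.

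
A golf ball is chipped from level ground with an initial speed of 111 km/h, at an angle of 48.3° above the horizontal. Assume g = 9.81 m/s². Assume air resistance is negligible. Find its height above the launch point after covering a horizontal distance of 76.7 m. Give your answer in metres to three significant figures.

Convert: 111 km/h = 111/3.6 = 30.83 m/s.
vₓ = 30.83 cos 48.3° = 20.51 m/s; v_y0 = 30.83 sin 48.3° = 23.02 m/s.
At x = 76.7 m, t = x/vₓ = 76.7/20.51 = 3.739 s.
Height: y = v_y0 t − ½ g t² = 23.02 × 3.739 − 4.905 × 3.739² = 86.09 − 68.59 = 17.50 m.

17.5 m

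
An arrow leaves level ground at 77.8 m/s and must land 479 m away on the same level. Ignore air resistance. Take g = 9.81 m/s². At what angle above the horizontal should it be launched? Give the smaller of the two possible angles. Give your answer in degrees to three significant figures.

Level-ground range R = v₀² sin(2θ)/g ⇒ sin(2θ) = gR/v₀² = 9.81 × 479 / 77.8² = 0.7763.
2θ = 50.93° or 180° − 50.93° = 129.1°, so θ = 25.46° or 64.54°.
The smaller angle is 25.46°.

25.5°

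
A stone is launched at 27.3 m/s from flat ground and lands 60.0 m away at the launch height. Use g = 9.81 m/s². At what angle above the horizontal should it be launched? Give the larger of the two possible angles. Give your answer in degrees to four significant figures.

63.92°

From R = (v₀²/g) sin 2θ: sin 2θ = 9.81 × 60.0 / 745.29 = 0.7898.
2θ = 52.16° or 180° − 52.16° = 127.8°, so θ = 26.08° or 63.92°.
The larger angle is 63.92°.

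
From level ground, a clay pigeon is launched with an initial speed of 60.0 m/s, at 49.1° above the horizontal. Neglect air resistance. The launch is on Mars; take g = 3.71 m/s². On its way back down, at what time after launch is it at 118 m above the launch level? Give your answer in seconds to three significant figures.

Resolve: vₓ = 60.00 cos 49.1° = 39.28 m/s and v_y0 = 60.00 sin 49.1° = 45.35 m/s.
Set y = v_y0 t − ½ g t² = 118: 1.855 t² − 45.35 t + 118 = 0.
t = [45.35 ± √(45.35² − 2·3.71·118)] / 3.71 = (45.35 ± 34.37) / 3.71, so t = 2.960 s or t = 21.49 s.
The descending-branch root is 21.49 s.

21.5 s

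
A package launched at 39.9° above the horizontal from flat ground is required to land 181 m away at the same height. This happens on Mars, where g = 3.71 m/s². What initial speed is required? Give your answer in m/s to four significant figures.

26.12 m/s

From R = (v₀² / g) sin 2θ: v₀ = √(gR / sin 2θ).
v₀ = √(3.71 × 181 / sin 79.80°) = √(671.5 / 0.9842) = √682.29 = 26.12 m/s.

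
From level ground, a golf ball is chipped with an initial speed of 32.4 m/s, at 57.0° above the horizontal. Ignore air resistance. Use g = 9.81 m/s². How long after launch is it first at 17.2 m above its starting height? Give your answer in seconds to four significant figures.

0.7289 s

Horizontal component vₓ = 32.40 cos 57.0° = 17.65 m/s; vertical v_y0 = 32.40 sin 57.0° = 27.17 m/s.
Set y = v_y0 t − ½ g t² = 17.2: 4.905 t² − 27.17 t + 17.2 = 0.
t = [27.17 ± √(27.17² − 2·9.81·17.2)] / 9.81 = (27.17 ± 20.02) / 9.81, so t = 0.7289 s or t = 4.811 s.
The first (ascending) time is 0.7289 s.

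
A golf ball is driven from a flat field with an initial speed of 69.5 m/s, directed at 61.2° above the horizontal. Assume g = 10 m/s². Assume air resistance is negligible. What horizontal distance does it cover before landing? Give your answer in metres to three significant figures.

408 m

Components: vₓ = 69.50 cos 61.2° = 33.48 m/s, v_y0 = 69.50 sin 61.2° = 60.90 m/s.
Flight time T = 2 v_y0 / g = 12.18 s.
Range: R = vₓ T = 33.48 × 12.18 = 407.8 m.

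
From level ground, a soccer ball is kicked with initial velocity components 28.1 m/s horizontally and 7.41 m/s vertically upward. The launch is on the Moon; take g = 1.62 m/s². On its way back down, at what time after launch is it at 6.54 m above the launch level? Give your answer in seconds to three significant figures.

8.16 s

Set y = v_y0 t − ½ g t² = 6.54: 0.8100 t² − 7.410 t + 6.54 = 0.
t = [7.410 ± √(7.410² − 2·1.62·6.54)] / 1.62 = (7.410 ± 5.807) / 1.62, so t = 0.9897 s or t = 8.158 s.
The descending-branch root is 8.158 s.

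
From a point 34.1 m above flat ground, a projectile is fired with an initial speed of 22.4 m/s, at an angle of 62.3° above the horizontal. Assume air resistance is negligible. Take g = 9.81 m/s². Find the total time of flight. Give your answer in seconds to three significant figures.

5.34 s

Components: vₓ = 22.40 cos 62.3° = 10.41 m/s, v_y0 = 22.40 sin 62.3° = 19.83 m/s.
With up positive and y = 0 at the ground: y(t) = 34.1 + (19.83) t − 4.905 t². Setting y = 0 and taking the positive root: t = [19.83 + √(19.83² + 2·9.81·34.1)] / 9.81 = (19.83 + 32.59) / 9.81 = 5.344 s.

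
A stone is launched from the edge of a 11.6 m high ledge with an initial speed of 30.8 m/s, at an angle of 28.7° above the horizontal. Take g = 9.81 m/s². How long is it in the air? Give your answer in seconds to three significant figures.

3.66 s

Components: vₓ = 30.80 cos 28.7° = 27.02 m/s, v_y0 = 30.80 sin 28.7° = 14.79 m/s.
Vertical motion (up positive, ground at y = 0): 4.905 t² − (14.79) t − 11.6 = 0, so t = (14.79 + √(14.79² + 2·9.81·11.6)) / 9.81 = (14.79 + 21.13) / 9.81 = 3.661 s.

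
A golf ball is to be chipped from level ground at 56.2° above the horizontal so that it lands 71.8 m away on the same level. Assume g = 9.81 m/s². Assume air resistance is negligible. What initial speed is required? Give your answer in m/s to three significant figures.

From R = (v₀² / g) sin 2θ: v₀ = √(gR / sin 2θ).
v₀ = √(9.81 × 71.8 / sin 112.4°) = √(704.4 / 0.9245) = √761.84 = 27.60 m/s.

27.6 m/s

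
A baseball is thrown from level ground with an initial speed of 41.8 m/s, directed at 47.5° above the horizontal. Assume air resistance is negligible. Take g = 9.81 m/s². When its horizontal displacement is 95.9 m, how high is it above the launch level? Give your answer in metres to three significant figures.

48.1 m

Horizontal component vₓ = 41.80 cos 47.5° = 28.24 m/s; vertical v_y0 = 41.80 sin 47.5° = 30.82 m/s.
Time to reach x = 95.9 m: t = x/vₓ = 95.9/28.24 = 3.396 s.
Height: y = v_y0 t − ½ g t² = 30.82 × 3.396 − 4.905 × 3.396² = 104.7 − 56.57 = 48.09 m.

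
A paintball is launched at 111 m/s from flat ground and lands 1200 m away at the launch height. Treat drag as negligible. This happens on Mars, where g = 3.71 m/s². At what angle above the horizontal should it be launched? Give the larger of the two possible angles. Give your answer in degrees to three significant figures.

R = v₀² sin 2θ / g gives sin 2θ = gR/v₀² = 3.71·1200/111² = 0.3613.
2θ = 21.18° or 180° − 21.18° = 158.8°, so θ = 10.59° or 79.41°.
The larger angle is 79.41°.

79.4°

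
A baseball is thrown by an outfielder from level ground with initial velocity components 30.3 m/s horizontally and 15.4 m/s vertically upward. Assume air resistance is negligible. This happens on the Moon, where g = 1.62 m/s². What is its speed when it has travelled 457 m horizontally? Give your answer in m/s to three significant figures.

31.6 m/s

At x = 457 m, t = x/vₓ = 457/30.30 = 15.08 s.
Vertical velocity there: v_y = v_y0 − g t = 15.40 − 1.62 × 15.08 = −9.034 m/s.
Speed: √(vₓ² + v_y²) = √(30.30² + 9.034²) = 31.62 m/s.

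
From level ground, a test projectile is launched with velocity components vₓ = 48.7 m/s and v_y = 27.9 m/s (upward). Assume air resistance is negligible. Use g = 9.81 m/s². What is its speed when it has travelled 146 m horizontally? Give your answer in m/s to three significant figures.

48.7 m/s

Time to reach x = 146 m: t = x/vₓ = 146/48.70 = 2.998 s.
Vertical velocity there: v_y = v_y0 − g t = 27.90 − 9.81 × 2.998 = −1.510 m/s.
Speed: √(vₓ² + v_y²) = √(48.70² + 1.510²) = 48.72 m/s.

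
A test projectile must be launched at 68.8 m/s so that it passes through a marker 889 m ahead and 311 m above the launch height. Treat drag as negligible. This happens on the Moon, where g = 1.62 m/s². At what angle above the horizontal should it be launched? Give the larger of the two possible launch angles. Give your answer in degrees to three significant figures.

Trajectory: y = x tanθ − g x² (1 + tan²θ)/(2v₀²). With x = 889, y = 311, v₀ = 68.8, g = 1.62:
135.2 tan²θ − 889 tanθ + (446.2) = 0.
tanθ = [889 ± √(889² − 4 × 135.2 × (446.2))] / (2 × 135.2) = (889 ± 740.9) / 270.5, giving tanθ = 0.5476 or 6.026.
θ = 28.70° or 80.58°; the larger is 80.58°.

80.6°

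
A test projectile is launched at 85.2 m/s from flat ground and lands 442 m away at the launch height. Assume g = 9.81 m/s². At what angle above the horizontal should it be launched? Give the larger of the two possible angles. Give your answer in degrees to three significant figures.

R = v₀² sin 2θ / g gives sin 2θ = gR/v₀² = 9.81·442/85.2² = 0.5973.
2θ = 36.68° or 180° − 36.68° = 143.3°, so θ = 18.34° or 71.66°.
The larger angle is 71.66°.

71.7°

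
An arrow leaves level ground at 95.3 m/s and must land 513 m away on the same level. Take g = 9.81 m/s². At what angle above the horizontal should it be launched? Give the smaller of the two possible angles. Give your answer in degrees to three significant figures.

16.8°

R = v₀² sin 2θ / g gives sin 2θ = gR/v₀² = 9.81·513/95.3² = 0.5541.
2θ = 33.65° or 180° − 33.65° = 146.4°, so θ = 16.82° or 73.18°.
The smaller angle is 16.82°.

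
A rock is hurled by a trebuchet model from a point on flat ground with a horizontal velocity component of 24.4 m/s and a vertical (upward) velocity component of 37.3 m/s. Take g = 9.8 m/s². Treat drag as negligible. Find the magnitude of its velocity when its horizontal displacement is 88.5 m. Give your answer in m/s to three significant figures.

24.5 m/s

x = vₓ t ⇒ t = 88.5/24.40 = 3.627 s.
Vertical velocity there: v_y = v_y0 − g t = 37.30 − 9.80 × 3.627 = 1.755 m/s.
Speed: √(vₓ² + v_y²) = √(24.40² + 1.755²) = 24.46 m/s.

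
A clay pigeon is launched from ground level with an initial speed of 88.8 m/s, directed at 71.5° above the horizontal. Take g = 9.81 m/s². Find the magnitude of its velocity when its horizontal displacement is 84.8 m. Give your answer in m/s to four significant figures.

Components: vₓ = 88.80 cos 71.5° = 28.18 m/s, v_y0 = 88.80 sin 71.5° = 84.21 m/s.
x = vₓ t ⇒ t = 84.8/28.18 = 3.010 s.
Vertical velocity there: v_y = v_y0 − g t = 84.21 − 9.81 × 3.010 = 54.69 m/s.
Speed: √(vₓ² + v_y²) = √(28.18² + 54.69²) = 61.52 m/s.

61.52 m/s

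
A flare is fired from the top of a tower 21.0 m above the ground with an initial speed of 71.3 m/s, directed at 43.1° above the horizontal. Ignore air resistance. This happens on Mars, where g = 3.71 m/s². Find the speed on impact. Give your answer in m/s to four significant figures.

72.38 m/s

Components: vₓ = 71.30 cos 43.1° = 52.06 m/s, v_y0 = 71.30 sin 43.1° = 48.72 m/s.
Vertical motion (up positive, ground at y = 0): 1.855 t² − (48.72) t − 21.0 = 0, so t = (48.72 + √(48.72² + 2·3.71·21.0)) / 3.71 = (48.72 + 50.29) / 3.71 = 26.69 s.
Vertical velocity at impact: v_y = v_y0 − g t = 48.72 − 3.71 × 26.69 = −50.29 m/s.
Speed: |v| = √(vₓ² + v_y²) = √(52.06² + 50.29²) = 72.38 m/s.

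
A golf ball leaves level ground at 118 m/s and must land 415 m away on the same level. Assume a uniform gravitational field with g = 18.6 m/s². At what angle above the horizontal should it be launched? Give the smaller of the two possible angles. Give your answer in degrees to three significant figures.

Level-ground range R = v₀² sin(2θ)/g ⇒ sin(2θ) = gR/v₀² = 18.6 × 415 / 118² = 0.5544.
2θ = 33.67° or 180° − 33.67° = 146.3°, so θ = 16.83° or 73.17°.
The smaller angle is 16.83°.

16.8°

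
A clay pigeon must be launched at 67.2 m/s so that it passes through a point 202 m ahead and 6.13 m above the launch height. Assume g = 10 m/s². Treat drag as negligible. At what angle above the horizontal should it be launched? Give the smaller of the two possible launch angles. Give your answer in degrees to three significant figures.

Trajectory: y = x tanθ − g x² (1 + tan²θ)/(2v₀²). With x = 202, y = 6.13, v₀ = 67.2, g = 10.0:
45.18 tan²θ − 202 tanθ + (51.31) = 0.
tanθ = [202 ± √(202² − 4 × 45.18 × (51.31))] / (2 × 45.18) = (202 ± 177.6) / 90.36, giving tanθ = 0.2704 or 4.201.
θ = 15.13° or 76.61°; the smaller is 15.13°.

15.1°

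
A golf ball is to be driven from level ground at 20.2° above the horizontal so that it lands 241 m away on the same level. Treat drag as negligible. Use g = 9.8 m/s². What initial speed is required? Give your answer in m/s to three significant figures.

60.4 m/s

From R = (v₀² / g) sin 2θ: v₀ = √(gR / sin 2θ).
v₀ = √(9.80 × 241 / sin 40.40°) = √(2362 / 0.6481) = √3644.1 = 60.37 m/s.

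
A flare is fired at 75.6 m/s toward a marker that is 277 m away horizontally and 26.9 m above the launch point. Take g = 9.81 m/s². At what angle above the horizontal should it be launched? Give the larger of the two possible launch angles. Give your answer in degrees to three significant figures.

Trajectory: y = x tanθ − g x² (1 + tan²θ)/(2v₀²). With x = 277, y = 26.9, v₀ = 75.6, g = 9.81:
65.85 tan²θ − 277 tanθ + (92.75) = 0.
tanθ = [277 ± √(277² − 4 × 65.85 × (92.75))] / (2 × 65.85) = (277 ± 228.7) / 131.7, giving tanθ = 0.3668 or 3.840.
θ = 20.14° or 75.40°; the larger is 75.40°.

75.4°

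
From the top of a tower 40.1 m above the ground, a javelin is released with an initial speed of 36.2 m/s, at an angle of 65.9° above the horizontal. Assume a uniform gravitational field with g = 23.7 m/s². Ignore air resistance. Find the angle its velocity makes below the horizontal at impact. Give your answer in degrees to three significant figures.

Components: vₓ = 36.20 cos 65.9° = 14.78 m/s, v_y0 = 36.20 sin 65.9° = 33.04 m/s.
With up positive and y = 0 at the ground: y(t) = 40.1 + (33.04) t − 11.85 t². Setting y = 0 and taking the positive root: t = [33.04 + √(33.04² + 2·23.7·40.1)] / 23.7 = (33.04 + 54.71) / 23.7 = 3.703 s.
At impact: v_y = v_y0 − g t = −54.71 m/s; vₓ = 14.78 m/s.
Angle below horizontal: arctan(|v_y|/vₓ) = arctan(54.71/14.78) = 74.88°.

74.9°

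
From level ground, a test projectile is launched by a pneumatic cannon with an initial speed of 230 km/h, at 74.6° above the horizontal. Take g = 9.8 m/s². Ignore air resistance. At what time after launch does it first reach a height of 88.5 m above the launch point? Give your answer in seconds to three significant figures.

Convert: 230 km/h = 230/3.6 = 63.89 m/s.
Resolve: vₓ = 63.89 cos 74.6° = 16.97 m/s and v_y0 = 63.89 sin 74.6° = 61.59 m/s.
Set y = v_y0 t − ½ g t² = 88.5: 4.900 t² − 61.59 t + 88.5 = 0.
t = [61.59 ± √(61.59² − 2·9.80·88.5)] / 9.80 = (61.59 ± 45.38) / 9.80, so t = 1.655 s or t = 10.92 s.
The first (ascending) time is 1.655 s.

1.65 s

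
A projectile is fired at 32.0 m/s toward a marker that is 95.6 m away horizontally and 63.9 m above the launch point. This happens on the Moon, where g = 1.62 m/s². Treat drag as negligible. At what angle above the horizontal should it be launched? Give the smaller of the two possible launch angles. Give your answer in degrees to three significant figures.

Trajectory: y = x tanθ − g x² (1 + tan²θ)/(2v₀²). With x = 95.6, y = 63.9, v₀ = 32.0, g = 1.62:
7.229 tan²θ − 95.6 tanθ + (71.13) = 0.
tanθ = [95.6 ± √(95.6² − 4 × 7.229 × (71.13))] / (2 × 7.229) = (95.6 ± 84.16) / 14.46, giving tanθ = 0.7914 or 12.43.
θ = 38.36° or 85.40°; the smaller is 38.36°.

38.4°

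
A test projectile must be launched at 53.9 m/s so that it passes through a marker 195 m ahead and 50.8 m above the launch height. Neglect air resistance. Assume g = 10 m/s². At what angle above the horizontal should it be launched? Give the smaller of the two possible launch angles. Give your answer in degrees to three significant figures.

39.5°

Trajectory: y = x tanθ − g x² (1 + tan²θ)/(2v₀²). With x = 195, y = 50.8, v₀ = 53.9, g = 10.0:
65.44 tan²θ − 195 tanθ + (116.2) = 0.
tanθ = [195 ± √(195² − 4 × 65.44 × (116.2))] / (2 × 65.44) = (195 ± 87.16) / 130.9, giving tanθ = 0.8240 or 2.156.
θ = 39.49° or 65.11°; the smaller is 39.49°.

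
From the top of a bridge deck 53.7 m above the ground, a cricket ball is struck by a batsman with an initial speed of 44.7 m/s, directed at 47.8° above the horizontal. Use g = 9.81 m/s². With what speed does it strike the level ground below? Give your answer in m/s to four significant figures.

vₓ = 44.70 cos 47.8° = 30.03 m/s; v_y0 = 44.70 sin 47.8° = 33.11 m/s.
With up positive and y = 0 at the ground: y(t) = 53.7 + (33.11) t − 4.905 t². Setting y = 0 and taking the positive root: t = [33.11 + √(33.11² + 2·9.81·53.7)] / 9.81 = (33.11 + 46.37) / 9.81 = 8.102 s.
Vertical velocity at impact: v_y = v_y0 − g t = 33.11 − 9.81 × 8.102 = −46.37 m/s.
Speed: |v| = √(vₓ² + v_y²) = √(30.03² + 46.37²) = 55.24 m/s.

55.24 m/s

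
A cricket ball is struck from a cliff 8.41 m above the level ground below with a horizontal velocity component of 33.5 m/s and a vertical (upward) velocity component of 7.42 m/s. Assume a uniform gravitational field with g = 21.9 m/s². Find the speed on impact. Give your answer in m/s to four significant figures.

39.31 m/s

Vertical motion (up positive, ground at y = 0): 10.95 t² − (7.420) t − 8.41 = 0, so t = (7.420 + √(7.420² + 2·21.9·8.41)) / 21.9 = (7.420 + 20.58) / 21.9 = 1.278 s.
Vertical velocity at impact: v_y = v_y0 − g t = 7.420 − 21.9 × 1.278 = −20.58 m/s.
Speed: |v| = √(vₓ² + v_y²) = √(33.50² + 20.58²) = 39.31 m/s.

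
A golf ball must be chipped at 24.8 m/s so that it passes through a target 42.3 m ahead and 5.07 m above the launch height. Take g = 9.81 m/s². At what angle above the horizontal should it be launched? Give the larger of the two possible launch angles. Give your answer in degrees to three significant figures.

Trajectory: y = x tanθ − g x² (1 + tan²θ)/(2v₀²). With x = 42.3, y = 5.07, v₀ = 24.8, g = 9.81:
14.27 tan²θ − 42.3 tanθ + (19.34) = 0.
tanθ = [42.3 ± √(42.3² − 4 × 14.27 × (19.34))] / (2 × 14.27) = (42.3 ± 26.18) / 28.54, giving tanθ = 0.5648 or 2.399.
θ = 29.46° or 67.38°; the larger is 67.38°.

67.4°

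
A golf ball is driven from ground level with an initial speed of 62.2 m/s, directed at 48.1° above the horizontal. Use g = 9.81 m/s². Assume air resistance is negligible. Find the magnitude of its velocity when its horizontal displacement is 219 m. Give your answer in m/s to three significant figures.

Resolve: vₓ = 62.20 cos 48.1° = 41.54 m/s and v_y0 = 62.20 sin 48.1° = 46.30 m/s.
Time to reach x = 219 m: t = x/vₓ = 219/41.54 = 5.272 s.
Vertical velocity there: v_y = v_y0 − g t = 46.30 − 9.81 × 5.272 = −5.423 m/s.
Speed: √(vₓ² + v_y²) = √(41.54² + 5.423²) = 41.89 m/s.

41.9 m/s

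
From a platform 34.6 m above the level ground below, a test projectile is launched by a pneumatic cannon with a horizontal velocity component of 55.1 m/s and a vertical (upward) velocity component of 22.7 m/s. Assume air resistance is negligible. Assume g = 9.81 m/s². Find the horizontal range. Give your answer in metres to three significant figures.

322 m

The projectile lands when y = 34.6 + (22.70) t − ½·9.81·t² = 0. Positive root: t = (22.70 + √(22.70² + 2·9.81·34.6)) / 9.81 = (22.70 + 34.56) / 9.81 = 5.837 s.
Horizontal distance: R = vₓ t = 55.10 × 5.837 = 321.6 m.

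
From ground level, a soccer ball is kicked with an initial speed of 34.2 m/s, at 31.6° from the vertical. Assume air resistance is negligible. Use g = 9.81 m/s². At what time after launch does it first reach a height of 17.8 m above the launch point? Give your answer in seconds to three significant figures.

vₓ = 34.20 sin 31.6° = 17.92 m/s; v_y0 = 34.20 cos 31.6° = 29.13 m/s.
Height y(t) = 29.13 t − 4.905 t² = 17.8 gives 4.905 t² − 29.13 t + 17.8 = 0.
Quadratic formula: t = (29.13 ± √499.27) / 9.81 = (29.13 ± 22.34) / 9.81 → t = 0.6916 s or 5.247 s.
The first (ascending) time is 0.6916 s.

0.692 s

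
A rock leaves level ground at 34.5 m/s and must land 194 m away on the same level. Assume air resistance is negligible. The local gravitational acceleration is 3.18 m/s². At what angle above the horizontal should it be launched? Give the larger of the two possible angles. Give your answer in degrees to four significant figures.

From R = (v₀²/g) sin 2θ: sin 2θ = 3.18 × 194 / 1190.2 = 0.5183.
2θ = 31.22° or 180° − 31.22° = 148.8°, so θ = 15.61° or 74.39°.
The larger angle is 74.39°.

74.39°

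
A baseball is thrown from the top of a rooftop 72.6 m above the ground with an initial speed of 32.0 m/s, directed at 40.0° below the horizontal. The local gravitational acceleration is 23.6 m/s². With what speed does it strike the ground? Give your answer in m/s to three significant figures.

66.7 m/s

Resolve: vₓ = 32.00 cos 40.0° = 24.51 m/s and v_y0 = −20.57 m/s (downward).
Vertical motion (up positive, ground at y = 0): 11.80 t² − (−20.57) t − 72.6 = 0, so t = (−20.57 + √(20.57² + 2·23.6·72.6)) / 23.6 = (−20.57 + 62.05) / 23.6 = 1.758 s.
Vertical velocity at impact: v_y = v_y0 − g t = −20.57 − 23.6 × 1.758 = −62.05 m/s.
Speed: |v| = √(vₓ² + v_y²) = √(24.51² + 62.05²) = 66.71 m/s.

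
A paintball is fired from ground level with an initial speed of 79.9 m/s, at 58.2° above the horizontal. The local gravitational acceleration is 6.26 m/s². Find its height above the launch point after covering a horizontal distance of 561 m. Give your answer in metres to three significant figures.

349 m

vₓ = 79.90 cos 58.2° = 42.10 m/s; v_y0 = 79.90 sin 58.2° = 67.91 m/s.
Time to reach x = 561 m: t = x/vₓ = 561/42.10 = 13.32 s.
Height: y = v_y0 t − ½ g t² = 67.91 × 13.32 − 3.130 × 13.32² = 904.8 − 555.7 = 349.1 m.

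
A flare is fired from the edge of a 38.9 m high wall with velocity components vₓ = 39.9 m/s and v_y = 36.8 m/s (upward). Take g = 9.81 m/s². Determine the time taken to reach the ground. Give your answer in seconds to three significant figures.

8.44 s

With up positive and y = 0 at the ground: y(t) = 38.9 + (36.80) t − 4.905 t². Setting y = 0 and taking the positive root: t = [36.80 + √(36.80² + 2·9.81·38.9)] / 9.81 = (36.80 + 46.02) / 9.81 = 8.442 s.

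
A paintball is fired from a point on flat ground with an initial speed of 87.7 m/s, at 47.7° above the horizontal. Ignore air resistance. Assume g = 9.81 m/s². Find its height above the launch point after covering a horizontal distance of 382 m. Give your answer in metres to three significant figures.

214 m

Components: vₓ = 87.70 cos 47.7° = 59.02 m/s, v_y0 = 87.70 sin 47.7° = 64.87 m/s.
x = vₓ t ⇒ t = 382/59.02 = 6.472 s.
Height: y = v_y0 t − ½ g t² = 64.87 × 6.472 − 4.905 × 6.472² = 419.8 − 205.5 = 214.4 m.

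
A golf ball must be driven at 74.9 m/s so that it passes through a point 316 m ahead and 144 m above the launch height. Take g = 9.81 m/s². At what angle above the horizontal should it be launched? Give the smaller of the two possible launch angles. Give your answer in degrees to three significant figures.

45.5°

Trajectory: y = x tanθ − g x² (1 + tan²θ)/(2v₀²). With x = 316, y = 144, v₀ = 74.9, g = 9.81:
87.31 tan²θ − 316 tanθ + (231.3) = 0.
tanθ = [316 ± √(316² − 4 × 87.31 × (231.3))] / (2 × 87.31) = (316 ± 138.1) / 174.6, giving tanθ = 1.019 or 2.601.
θ = 45.53° or 68.97°; the smaller is 45.53°.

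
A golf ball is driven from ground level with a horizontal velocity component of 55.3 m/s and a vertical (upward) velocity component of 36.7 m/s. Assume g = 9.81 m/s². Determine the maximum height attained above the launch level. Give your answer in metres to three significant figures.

68.6 m

Peak height H = v_y0² / (2g) = 1346.9 / 19.62 = 68.65 m.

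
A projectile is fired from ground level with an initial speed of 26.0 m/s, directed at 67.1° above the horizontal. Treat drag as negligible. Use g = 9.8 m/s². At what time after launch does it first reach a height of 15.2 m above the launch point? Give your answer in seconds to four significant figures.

0.7496 s

Horizontal component vₓ = 26.00 cos 67.1° = 10.12 m/s; vertical v_y0 = 26.00 sin 67.1° = 23.95 m/s.
Set y = v_y0 t − ½ g t² = 15.2: 4.900 t² − 23.95 t + 15.2 = 0.
Quadratic formula: t = (23.95 ± √275.72) / 9.80 = (23.95 ± 16.60) / 9.80 → t = 0.7496 s or 4.138 s.
The first (ascending) time is 0.7496 s.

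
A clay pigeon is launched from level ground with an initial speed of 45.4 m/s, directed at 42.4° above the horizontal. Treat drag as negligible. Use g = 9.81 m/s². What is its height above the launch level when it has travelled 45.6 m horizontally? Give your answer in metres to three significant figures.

32.6 m

Resolve: vₓ = 45.40 cos 42.4° = 33.53 m/s and v_y0 = 45.40 sin 42.4° = 30.61 m/s.
x = vₓ t ⇒ t = 45.6/33.53 = 1.360 s.
Height: y = v_y0 t − ½ g t² = 30.61 × 1.360 − 4.905 × 1.360² = 41.64 − 9.074 = 32.56 m.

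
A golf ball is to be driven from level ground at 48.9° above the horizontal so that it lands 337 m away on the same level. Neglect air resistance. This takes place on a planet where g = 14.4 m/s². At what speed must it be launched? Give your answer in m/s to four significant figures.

Level-ground range: R = v₀² sin(2θ)/g, so v₀ = √(gR / sin 2θ).
v₀ = √(14.4 × 337 / sin 97.80°) = √(4853 / 0.9907) = √4898.1 = 69.99 m/s.

69.99 m/s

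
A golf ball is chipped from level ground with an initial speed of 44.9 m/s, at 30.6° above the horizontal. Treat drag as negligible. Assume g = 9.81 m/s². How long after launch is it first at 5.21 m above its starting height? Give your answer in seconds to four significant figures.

Components: vₓ = 44.90 cos 30.6° = 38.65 m/s, v_y0 = 44.90 sin 30.6° = 22.86 m/s.
Height y(t) = 22.86 t − 4.905 t² = 5.21 gives 4.905 t² − 22.86 t + 5.21 = 0.
t = [22.86 ± √(22.86² − 2·9.81·5.21)] / 9.81 = (22.86 ± 20.50) / 9.81, so t = 0.2403 s or t = 4.419 s.
The first (ascending) time is 0.2403 s.

0.2403 s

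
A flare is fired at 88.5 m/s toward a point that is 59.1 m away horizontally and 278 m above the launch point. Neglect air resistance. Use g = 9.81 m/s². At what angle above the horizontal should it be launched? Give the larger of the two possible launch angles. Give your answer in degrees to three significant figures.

Trajectory: y = x tanθ − g x² (1 + tan²θ)/(2v₀²). With x = 59.1, y = 278, v₀ = 88.5, g = 9.81:
2.187 tan²θ − 59.1 tanθ + (280.2) = 0.
tanθ = [59.1 ± √(59.1² − 4 × 2.187 × (280.2))] / (2 × 2.187) = (59.1 ± 32.27) / 4.375, giving tanθ = 6.133 or 20.89.
θ = 80.74° or 87.26°; the larger is 87.26°.

87.3°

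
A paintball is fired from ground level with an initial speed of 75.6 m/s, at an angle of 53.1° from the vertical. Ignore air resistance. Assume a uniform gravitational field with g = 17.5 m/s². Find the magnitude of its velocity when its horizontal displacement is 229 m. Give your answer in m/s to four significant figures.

Resolve: vₓ = 75.60 sin 53.1° = 60.46 m/s and v_y0 = 75.60 cos 53.1° = 45.39 m/s.
Time to reach x = 229 m: t = x/vₓ = 229/60.46 = 3.788 s.
Vertical velocity there: v_y = v_y0 − g t = 45.39 − 17.5 × 3.788 = −20.90 m/s.
Speed: √(vₓ² + v_y²) = √(60.46² + 20.90²) = 63.97 m/s.

63.97 m/s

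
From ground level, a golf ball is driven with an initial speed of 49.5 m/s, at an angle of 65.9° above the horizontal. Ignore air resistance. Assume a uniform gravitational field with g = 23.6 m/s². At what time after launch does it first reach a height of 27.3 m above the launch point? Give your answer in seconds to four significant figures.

Horizontal component vₓ = 49.50 cos 65.9° = 20.21 m/s; vertical v_y0 = 49.50 sin 65.9° = 45.19 m/s.
Require v_y0 t − ½ g t² = 27.3, i.e. 11.80 t² − 45.19 t + 27.3 = 0.
Quadratic formula: t = (45.19 ± √753.15) / 23.6 = (45.19 ± 27.44) / 23.6 → t = 0.7518 s or 3.077 s.
The first (ascending) time is 0.7518 s.

0.7518 s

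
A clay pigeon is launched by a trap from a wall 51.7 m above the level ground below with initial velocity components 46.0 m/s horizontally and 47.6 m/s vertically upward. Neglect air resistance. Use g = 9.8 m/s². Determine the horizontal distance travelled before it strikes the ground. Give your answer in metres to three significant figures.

492 m

The projectile lands when y = 51.7 + (47.60) t − ½·9.80·t² = 0. Positive root: t = (47.60 + √(47.60² + 2·9.80·51.7)) / 9.80 = (47.60 + 57.26) / 9.80 = 10.70 s.
Horizontal distance: R = vₓ t = 46.00 × 10.70 = 492.2 m.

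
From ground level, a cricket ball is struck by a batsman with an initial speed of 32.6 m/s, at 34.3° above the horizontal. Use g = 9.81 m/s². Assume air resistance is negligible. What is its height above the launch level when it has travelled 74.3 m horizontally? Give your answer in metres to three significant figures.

13.3 m

Components: vₓ = 32.60 cos 34.3° = 26.93 m/s, v_y0 = 32.60 sin 34.3° = 18.37 m/s.
At x = 74.3 m, t = x/vₓ = 74.3/26.93 = 2.759 s.
Height: y = v_y0 t − ½ g t² = 18.37 × 2.759 − 4.905 × 2.759² = 50.68 − 37.34 = 13.35 m.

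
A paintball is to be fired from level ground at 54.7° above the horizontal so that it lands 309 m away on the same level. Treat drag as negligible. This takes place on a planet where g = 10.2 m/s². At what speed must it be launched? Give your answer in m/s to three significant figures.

From R = (v₀² / g) sin 2θ: v₀ = √(gR / sin 2θ).
v₀ = √(10.2 × 309 / sin 109.4°) = √(3152 / 0.9432) = √3341.5 = 57.81 m/s.

57.8 m/s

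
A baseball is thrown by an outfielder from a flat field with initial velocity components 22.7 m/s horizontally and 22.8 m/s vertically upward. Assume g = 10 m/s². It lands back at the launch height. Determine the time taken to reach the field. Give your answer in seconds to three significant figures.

4.56 s

Time of flight on level ground: T = 2 v_y0 / g = 2 × 22.80 / 10.0 = 4.560 s.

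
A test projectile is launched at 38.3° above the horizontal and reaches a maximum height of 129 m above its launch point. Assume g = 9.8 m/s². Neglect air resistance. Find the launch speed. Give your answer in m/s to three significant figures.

81.1 m/s

At the peak v_y = 0, so v_y0 = √(2gH) = √(2 × 9.80 × 129) = 50.28 m/s.
v_y0 = v₀ sin θ ⇒ v₀ = 50.28 / sin 38.3° = 81.13 m/s.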